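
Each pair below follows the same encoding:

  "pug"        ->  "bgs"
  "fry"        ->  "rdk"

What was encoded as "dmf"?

Compare letters: p→b is +12, u→g is +12, g→s is +12 — a constant shift. Every letter moves 12 places later in the alphabet, wrapping around z→a.
Reversing it on dmf: d−12=r, m−12=a, f−12=t.

rat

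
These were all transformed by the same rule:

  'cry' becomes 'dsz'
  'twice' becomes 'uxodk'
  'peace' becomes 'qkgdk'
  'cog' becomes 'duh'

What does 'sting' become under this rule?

The rule splits by letter class: vowels +6, consonants +1.
For sting: s(cons)+1=t, t(cons)+1=u, i(vowel)+6=o, n(cons)+1=o, g(cons)+1=h.

tuooh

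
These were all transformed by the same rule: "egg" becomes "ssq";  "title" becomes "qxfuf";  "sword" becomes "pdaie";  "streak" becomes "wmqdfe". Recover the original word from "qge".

sue

The output letters match the input read backwards, each shifted +12: egg reversed is gge. Read the word backwards and shift each letter +12.
Reversing it on qge: shift back: q−12=e, g−12=u, e−12=s → eus; then reverse → sue.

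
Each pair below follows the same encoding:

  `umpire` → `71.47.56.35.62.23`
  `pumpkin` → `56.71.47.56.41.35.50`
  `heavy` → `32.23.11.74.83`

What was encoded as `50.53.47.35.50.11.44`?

u(#21)→71 and m(#13)→47: differences scale by 3, so n = 3·pos + 8. With a=1..z=26, the number is 3·pos + 8.
Undoing it on 50.53.47.35.50.11.44: 50→(50−8)÷3=14=n, 53→(53−8)÷3=15=o, 47→(47−8)÷3=13=m, 35→(35−8)÷3=9=i, 50→(50−8)÷3=14=n, 11→(11−8)÷3=1=a, 44→(44−8)÷3=12=l.

nominal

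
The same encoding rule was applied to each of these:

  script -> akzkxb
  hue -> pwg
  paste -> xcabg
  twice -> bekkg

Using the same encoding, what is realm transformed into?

The shift depends on letter class: consonant s→a is +8, but vowel i→k is +2. The rule splits by letter class: vowels +2, consonants +8.
For realm: r(cons)+8=z, e(vowel)+2=g, a(vowel)+2=c, l(cons)+8=t, m(cons)+8=u.

zgctu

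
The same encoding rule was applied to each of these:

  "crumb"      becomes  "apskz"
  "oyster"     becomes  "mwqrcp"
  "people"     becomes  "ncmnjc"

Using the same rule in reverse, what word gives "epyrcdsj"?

Compare letters: c→a is +24, r→p is +24, u→s is +24 — a constant shift. It's a constant shift of +24 (ROT24).
Reversing it on epyrcdsj: e−24=g, p−24=r, y−24=a, r−24=t, c−24=e, d−24=f, s−24=u, j−24=l.

grateful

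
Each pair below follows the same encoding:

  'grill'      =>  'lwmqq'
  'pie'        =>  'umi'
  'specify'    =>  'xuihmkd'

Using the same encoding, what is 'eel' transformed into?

Vowels shift forward by 4 and consonants shift forward by 5.
Applying it to eel: e(vowel)+4=i, e(vowel)+4=i, l(cons)+5=q.

iiq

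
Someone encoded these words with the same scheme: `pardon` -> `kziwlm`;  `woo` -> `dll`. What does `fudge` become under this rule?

ufwtv

Each pair mirrors across the alphabet (p↔k, a↔z, r↔i): positions sum to 25. This is the alphabet-reversal cipher (Atbash): a becomes z, b becomes y, etc.
For fudge: f↔u, u↔f, d↔w, g↔t, e↔v.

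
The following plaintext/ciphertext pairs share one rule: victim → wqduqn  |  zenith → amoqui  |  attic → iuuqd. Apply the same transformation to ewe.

The shift depends on letter class: consonant v→w is +1, but vowel i→q is +8. Two shifts are in play — +8 for a/e/i/o/u, +1 for every other letter.
Applying it to ewe: e(vowel)+8=m, w(cons)+1=x, e(vowel)+8=m.

mxm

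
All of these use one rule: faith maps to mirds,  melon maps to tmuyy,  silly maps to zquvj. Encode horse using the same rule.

owacp

In faith: f→m is +7, a→i is +8, i→r is +9, t→d is +10 — the shift increases by 1 each position. The shift increases by 1 at each position, starting from +7: 7, 8, 9, ….
For horse: h+7=o, o+8=w, r+9=a, s+10=c, e+11=p.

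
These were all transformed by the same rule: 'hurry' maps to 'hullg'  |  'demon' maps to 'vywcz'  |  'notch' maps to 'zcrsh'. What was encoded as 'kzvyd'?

h(7)→h(7) and u(20)→u(20) fit y≡3x+12 (mod 26); the inverse of 3 mod 26 is 9. Treating letters as 0–25, the rule is x ↦ 3x + 12 (mod 26).
Reversing it on kzvyd: k(10)→9·(10−12)≡8=i; z(25)→9·(25−12)≡13=n; v(21)→9·(21−12)≡3=d; y(24)→9·(24−12)≡4=e; d(3)→9·(3−12)≡23=x (all mod 26).

index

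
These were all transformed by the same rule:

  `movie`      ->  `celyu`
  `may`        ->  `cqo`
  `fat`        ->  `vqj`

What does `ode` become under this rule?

etu

Compare letters: m→c is +16, o→e is +16, v→l is +16 — a constant shift. It's a constant shift of +16 (ROT16).
For ode: o+16=e, d+16=t, e+16=u.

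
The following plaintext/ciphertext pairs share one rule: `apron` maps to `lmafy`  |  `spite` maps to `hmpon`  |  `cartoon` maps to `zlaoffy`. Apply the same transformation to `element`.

nknrnyo

a(0)→l(11) and p(15)→m(12) fit y≡7x+11 (mod 26); the inverse of 7 mod 26 is 15. This is an affine cipher: with a=0,…,z=25, each position x becomes (7x+11) mod 26.
Applying it to element: e(4)→7·4+11≡13=n; l(11)→7·11+11≡10=k; e(4)→7·4+11≡13=n; m(12)→7·12+11≡17=r; e(4)→7·4+11≡13=n; n(13)→7·13+11≡24=y; t(19)→7·19+11≡14=o (all mod 26).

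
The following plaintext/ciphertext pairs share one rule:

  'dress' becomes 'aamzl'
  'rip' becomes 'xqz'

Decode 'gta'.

The output letters match the input read backwards, each shifted +8: dress reversed is sserd. Two steps: reverse the string, then apply a Caesar shift of +8.
Undoing it on gta: shift back: g−8=y, t−8=l, a−8=s → yls; then reverse → sly.

sly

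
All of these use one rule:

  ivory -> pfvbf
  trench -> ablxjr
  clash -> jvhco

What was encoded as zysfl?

solve

Shifts by position in ivory: pos 0: i→p (+7), pos 1: v→f (+10), pos 2: o→v (+7), pos 3: r→b (+10) — repeating every 2. It's a Vigenère-style cipher with numeric key [7,10]: position i shifts by key[i mod 2].
Decoding zysfl: z−7=s, y−10=o, s−7=l, f−10=v, l−7=e.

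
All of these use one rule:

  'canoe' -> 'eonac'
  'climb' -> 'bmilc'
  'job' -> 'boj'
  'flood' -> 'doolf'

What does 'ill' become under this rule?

The output letters match the input read backwards: canoe reversed is eonac. It's just the letters in reverse order.
For ill: reverse → lli.

lli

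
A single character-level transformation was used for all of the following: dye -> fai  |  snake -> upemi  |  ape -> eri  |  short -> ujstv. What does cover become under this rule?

The shift depends on letter class: consonant d→f is +2, but vowel e→i is +4. Vowels shift forward by 4 and consonants shift forward by 2.
On cover: c(cons)+2=e, o(vowel)+4=s, v(cons)+2=x, e(vowel)+4=i, r(cons)+2=t.

esxit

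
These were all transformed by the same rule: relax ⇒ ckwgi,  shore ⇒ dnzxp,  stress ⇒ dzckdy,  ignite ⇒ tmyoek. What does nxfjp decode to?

crude

Shifts by position in relax: pos 0: r→c (+11), pos 1: e→k (+6), pos 2: l→w (+11), pos 3: a→g (+6) — repeating every 2. It's a Vigenère-style cipher with numeric key [11,6]: position i shifts by key[i mod 2].
Undoing it on nxfjp: n−11=c, x−6=r, f−11=u, j−6=d, p−11=e.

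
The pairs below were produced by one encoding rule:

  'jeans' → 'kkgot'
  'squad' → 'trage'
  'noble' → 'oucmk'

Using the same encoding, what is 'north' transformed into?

ousui

Vowels shift forward by 6 and consonants shift forward by 1.
Applying it to north: n(cons)+1=o, o(vowel)+6=u, r(cons)+1=s, t(cons)+1=u, h(cons)+1=i.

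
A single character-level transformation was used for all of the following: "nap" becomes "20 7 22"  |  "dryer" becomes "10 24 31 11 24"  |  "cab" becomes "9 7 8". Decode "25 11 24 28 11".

serve

n is letter #14 and maps to 20: an offset of 6. The number is (letter's place in the alphabet, a=1) + 6.
Undoing it on 25 11 24 28 11: 25→(25−6)÷1=19=s, 11→(11−6)÷1=5=e, 24→(24−6)÷1=18=r, 28→(28−6)÷1=22=v, 11→(11−6)÷1=5=e.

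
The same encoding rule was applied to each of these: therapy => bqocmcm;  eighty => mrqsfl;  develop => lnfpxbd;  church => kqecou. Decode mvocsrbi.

In therapy: t→b is +8, h→q is +9, e→o is +10, r→c is +11 — the shift increases by 1 each position. Letter i (0-indexed) is shifted by i+8, so successive shifts are 8, 9, 10, ….
Reversing it on mvocsrbi: m−8=e, v−9=m, o−10=e, c−11=r, s−12=g, r−13=e, b−14=n, i−15=t.

emergent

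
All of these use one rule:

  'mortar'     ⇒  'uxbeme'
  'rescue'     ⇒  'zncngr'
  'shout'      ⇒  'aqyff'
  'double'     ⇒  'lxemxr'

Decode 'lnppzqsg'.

Letter i (0-indexed) is shifted by i+8, so successive shifts are 8, 9, 10, ….
Reversing it on lnppzqsg: l−8=d, n−9=e, p−10=f, p−11=e, z−12=n, q−13=d, s−14=e, g−15=r.

defender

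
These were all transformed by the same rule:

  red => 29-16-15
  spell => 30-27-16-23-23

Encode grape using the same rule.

r is letter #18 and maps to 29: an offset of 11. The number is (letter's place in the alphabet, a=1) + 11.
For grape: g=7→18, r=18→29, a=1→12, p=16→27, e=5→16.

18-29-12-27-16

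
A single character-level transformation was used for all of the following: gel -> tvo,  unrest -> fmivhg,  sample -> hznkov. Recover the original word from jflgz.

Each pair mirrors across the alphabet (g↔t, e↔v, l↔o): positions sum to 25. Each letter is replaced by its mirror in the alphabet: a↔z, b↔y, c↔x, and so on (the Atbash cipher).
Undoing it on jflgz: j↔q, f↔u, l↔o, g↔t, z↔a.

quota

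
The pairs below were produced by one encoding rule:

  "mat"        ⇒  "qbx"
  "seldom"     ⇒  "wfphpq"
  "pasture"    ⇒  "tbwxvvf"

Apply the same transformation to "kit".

The shift depends on letter class: consonant m→q is +4, but vowel a→b is +1. Vowels shift forward by 1 and consonants shift forward by 4.
On kit: k(cons)+4=o, i(vowel)+1=j, t(cons)+4=x.

ojx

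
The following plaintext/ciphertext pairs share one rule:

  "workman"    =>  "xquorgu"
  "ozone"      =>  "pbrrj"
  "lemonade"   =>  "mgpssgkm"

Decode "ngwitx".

meteor

Letter i (0-indexed) is shifted by i+1, so successive shifts are 1, 2, 3, ….
Undoing it on ngwitx: n−1=m, g−2=e, w−3=t, i−4=e, t−5=o, x−6=r.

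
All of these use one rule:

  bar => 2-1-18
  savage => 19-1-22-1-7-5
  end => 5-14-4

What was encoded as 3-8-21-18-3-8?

church

b is letter #2 and maps to 2: an offset of 0. Each letter is replaced by its alphabet position (a=1, b=2, …, z=26).
Undoing it on 3-8-21-18-3-8: 3=c, 8=h, 21=u, 18=r, 3=c, 8=h.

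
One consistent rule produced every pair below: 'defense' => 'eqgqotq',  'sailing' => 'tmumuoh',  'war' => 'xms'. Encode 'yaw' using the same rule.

zmx

The shift depends on letter class: consonant d→e is +1, but vowel e→q is +12. The rule splits by letter class: vowels +12, consonants +1.
Applying it to yaw: y(cons)+1=z, a(vowel)+12=m, w(cons)+1=x.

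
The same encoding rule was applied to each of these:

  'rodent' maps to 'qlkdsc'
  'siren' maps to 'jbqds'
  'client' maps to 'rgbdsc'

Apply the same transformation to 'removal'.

qdzlofg

This is an affine cipher: with a=0,…,z=25, each position x becomes (19x+5) mod 26.
Applying it to removal: r(17)→19·17+5≡16=q; e(4)→19·4+5≡3=d; m(12)→19·12+5≡25=z; o(14)→19·14+5≡11=l; v(21)→19·21+5≡14=o; a(0)→19·0+5≡5=f; l(11)→19·11+5≡6=g (all mod 26).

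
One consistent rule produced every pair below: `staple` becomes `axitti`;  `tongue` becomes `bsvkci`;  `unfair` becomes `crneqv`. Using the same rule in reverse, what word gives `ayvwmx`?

Shifts by position in staple: pos 0: s→a (+8), pos 1: t→x (+4), pos 2: a→i (+8), pos 3: p→t (+4) — repeating every 2. A repeating key of period 2 is used — shifts +8, +4 over and over.
Reversing it on ayvwmx: a−8=s, y−4=u, v−8=n, w−4=s, m−8=e, x−4=t.

sunset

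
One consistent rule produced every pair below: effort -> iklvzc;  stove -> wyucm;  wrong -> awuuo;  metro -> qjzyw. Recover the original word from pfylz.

laser

In effort: e→i is +4, f→k is +5, f→l is +6, o→v is +7 — the shift increases by 1 each position. The shift increases by 1 at each position, starting from +4: 4, 5, 6, ….
Undoing it on pfylz: p−4=l, f−5=a, y−6=s, l−7=e, z−8=r.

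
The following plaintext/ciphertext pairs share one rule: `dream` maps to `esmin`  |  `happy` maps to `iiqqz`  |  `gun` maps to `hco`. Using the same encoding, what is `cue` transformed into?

dcm

The shift depends on letter class: consonant d→e is +1, but vowel e→m is +8. The rule splits by letter class: vowels +8, consonants +1.
Applying it to cue: c(cons)+1=d, u(vowel)+8=c, e(vowel)+8=m.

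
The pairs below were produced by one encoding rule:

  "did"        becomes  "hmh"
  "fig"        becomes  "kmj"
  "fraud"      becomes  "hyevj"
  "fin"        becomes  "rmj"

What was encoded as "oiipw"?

sleek

Read the word backwards and shift each letter +4.
Reversing it on oiipw: shift back: o−4=k, i−4=e, i−4=e, p−4=l, w−4=s → keels; then reverse → sleek.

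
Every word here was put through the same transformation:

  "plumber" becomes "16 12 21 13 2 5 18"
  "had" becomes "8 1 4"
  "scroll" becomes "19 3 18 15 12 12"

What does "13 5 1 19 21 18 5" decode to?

measure

Each letter is replaced by its alphabet position (a=1, b=2, …, z=26).
Decoding 13 5 1 19 21 18 5: 13=m, 5=e, 1=a, 19=s, 21=u, 18=r, 5=e.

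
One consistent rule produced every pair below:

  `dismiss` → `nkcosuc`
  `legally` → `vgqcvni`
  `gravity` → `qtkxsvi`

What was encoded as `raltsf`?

Shifts by position in dismiss: pos 0: d→n (+10), pos 1: i→k (+2), pos 2: s→c (+10), pos 3: m→o (+2) — repeating every 2. A repeating key of period 2 is used — shifts +10, +2 over and over.
Decoding raltsf: r−10=h, a−2=y, l−10=b, t−2=r, s−10=i, f−2=d.

hybrid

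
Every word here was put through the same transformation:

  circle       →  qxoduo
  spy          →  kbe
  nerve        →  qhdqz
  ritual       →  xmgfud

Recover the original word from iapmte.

shadow

The output letters match the input read backwards, each shifted +12: circle reversed is elcric. Read the word backwards and shift each letter +12.
Undoing it on iapmte: shift back: i−12=w, a−12=o, p−12=d, m−12=a, t−12=h, e−12=s → wodahs; then reverse → shadow.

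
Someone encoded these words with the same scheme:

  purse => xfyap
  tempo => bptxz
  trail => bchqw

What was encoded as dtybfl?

virtue

It's a Vigenère-style cipher with numeric key [8,11,7]: position i shifts by key[i mod 3].
Decoding dtybfl: d−8=v, t−11=i, y−7=r, b−8=t, f−11=u, l−7=e.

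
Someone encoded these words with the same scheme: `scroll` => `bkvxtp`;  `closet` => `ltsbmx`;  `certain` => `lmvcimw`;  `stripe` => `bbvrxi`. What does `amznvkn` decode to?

revenge

Shifts by position in scroll: pos 0: s→b (+9), pos 1: c→k (+8), pos 2: r→v (+4), pos 3: o→x (+9), pos 4: l→t (+8), pos 5: l→p (+4) — repeating every 3. The shifts repeat in a cycle of length 3: positions 0,1,… shift by +9, +8, +4, then the pattern repeats.
Decoding amznvkn: a−9=r, m−8=e, z−4=v, n−9=e, v−8=n, k−4=g, n−9=e.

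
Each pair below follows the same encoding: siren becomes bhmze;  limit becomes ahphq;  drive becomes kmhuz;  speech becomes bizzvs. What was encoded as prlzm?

s(18)→b(1) and i(8)→h(7) fit y≡15x+17 (mod 26); the inverse of 15 mod 26 is 7. Each letter's alphabet position (a=0..z=25) is mapped through 15·x+17 mod 26 — an affine cipher.
Decoding prlzm: p(15)→7·(15−17)≡12=m; r(17)→7·(17−17)≡0=a; l(11)→7·(11−17)≡10=k; z(25)→7·(25−17)≡4=e; m(12)→7·(12−17)≡17=r (all mod 26).

maker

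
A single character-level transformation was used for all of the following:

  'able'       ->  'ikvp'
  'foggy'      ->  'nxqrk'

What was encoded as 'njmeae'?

In able: a→i is +8, b→k is +9, l→v is +10, e→p is +11 — the shift increases by 1 each position. Letter i (0-indexed) is shifted by i+8, so successive shifts are 8, 9, 10, ….
Decoding njmeae: n−8=f, j−9=a, m−10=c, e−11=t, a−12=o, e−13=r.

factor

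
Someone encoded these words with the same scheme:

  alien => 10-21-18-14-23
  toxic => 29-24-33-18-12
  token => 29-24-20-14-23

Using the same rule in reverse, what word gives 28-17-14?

she

Each letter is replaced by its alphabet position (a=1..z=26) + 9.
Reversing it on 28-17-14: 28→(28−9)÷1=19=s, 17→(17−9)÷1=8=h, 14→(14−9)÷1=5=e.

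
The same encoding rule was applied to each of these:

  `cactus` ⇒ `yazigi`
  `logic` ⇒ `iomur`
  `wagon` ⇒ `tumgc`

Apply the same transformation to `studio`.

Read the word backwards and shift each letter +6.
On studio: reverse → oiduts; then shift: o+6=u, i+6=o, d+6=j, u+6=a, t+6=z, s+6=y.

uojazy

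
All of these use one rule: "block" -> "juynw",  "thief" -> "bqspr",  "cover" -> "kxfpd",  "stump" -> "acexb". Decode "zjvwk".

rally

In block: b→j is +8, l→u is +9, o→y is +10, c→n is +11 — the shift increases by 1 each position. The shift increases by 1 at each position, starting from +8: 8, 9, 10, ….
Undoing it on zjvwk: z−8=r, j−9=a, v−10=l, w−11=l, k−12=y.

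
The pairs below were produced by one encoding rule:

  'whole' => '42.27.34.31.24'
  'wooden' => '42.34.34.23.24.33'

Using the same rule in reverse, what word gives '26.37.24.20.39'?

w is letter #23 and maps to 42: an offset of 19. The number is (letter's place in the alphabet, a=1) + 19.
Reversing it on 26.37.24.20.39: 26→(26−19)÷1=7=g, 37→(37−19)÷1=18=r, 24→(24−19)÷1=5=e, 20→(20−19)÷1=1=a, 39→(39−19)÷1=20=t.

great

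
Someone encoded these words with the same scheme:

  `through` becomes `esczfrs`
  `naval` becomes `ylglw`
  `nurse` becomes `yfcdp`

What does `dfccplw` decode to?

Each letter is shifted forward by 11 in the alphabet (a Caesar shift of +11).
Reversing it on dfccplw: d−11=s, f−11=u, c−11=r, c−11=r, p−11=e, l−11=a, w−11=l.

surreal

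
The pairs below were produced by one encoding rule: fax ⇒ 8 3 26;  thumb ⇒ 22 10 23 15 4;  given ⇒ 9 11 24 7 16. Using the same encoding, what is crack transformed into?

5 20 3 5 13

f is letter #6 and maps to 8: an offset of 2. Each letter is replaced by its alphabet position (a=1..z=26) + 2.
On crack: c=3→5, r=18→20, a=1→3, c=3→5, k=11→13.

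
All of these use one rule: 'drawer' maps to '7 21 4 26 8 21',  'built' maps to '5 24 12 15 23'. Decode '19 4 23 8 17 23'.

d is letter #4 and maps to 7: an offset of 3. Each letter is replaced by its alphabet position (a=1..z=26) + 3.
Reversing it on 19 4 23 8 17 23: 19→(19−3)÷1=16=p, 4→(4−3)÷1=1=a, 23→(23−3)÷1=20=t, 8→(8−3)÷1=5=e, 17→(17−3)÷1=14=n, 23→(23−3)÷1=20=t.

patent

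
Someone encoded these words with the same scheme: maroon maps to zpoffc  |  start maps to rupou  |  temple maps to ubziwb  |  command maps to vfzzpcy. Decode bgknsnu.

Each letter's alphabet position (a=0..z=25) is mapped through 3·x+15 mod 26 — an affine cipher.
Decoding bgknsnu: b(1)→9·(1−15)≡4=e; g(6)→9·(6−15)≡23=x; k(10)→9·(10−15)≡7=h; n(13)→9·(13−15)≡8=i; s(18)→9·(18−15)≡1=b; n(13)→9·(13−15)≡8=i; u(20)→9·(20−15)≡19=t (all mod 26).

exhibit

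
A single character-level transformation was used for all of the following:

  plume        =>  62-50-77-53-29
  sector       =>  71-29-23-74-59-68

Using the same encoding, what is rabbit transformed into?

68-17-20-20-41-74

With a=1..z=26, the number is 3·pos + 14.
For rabbit: r=18→68, a=1→17, b=2→20, b=2→20, i=9→41, t=20→74.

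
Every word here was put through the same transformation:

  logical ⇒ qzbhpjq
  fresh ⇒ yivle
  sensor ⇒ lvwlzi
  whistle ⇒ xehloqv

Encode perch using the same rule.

l(11)→q(16) and o(14)→z(25) fit y≡3x+9 (mod 26); the inverse of 3 mod 26 is 9. Each letter's alphabet position (a=0..z=25) is mapped through 3·x+9 mod 26 — an affine cipher.
On perch: p(15)→3·15+9≡2=c; e(4)→3·4+9≡21=v; r(17)→3·17+9≡8=i; c(2)→3·2+9≡15=p; h(7)→3·7+9≡4=e (all mod 26).

cvipe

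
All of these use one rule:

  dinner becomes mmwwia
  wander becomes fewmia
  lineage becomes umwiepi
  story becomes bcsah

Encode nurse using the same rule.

The shift depends on letter class: consonant d→m is +9, but vowel i→m is +4. The rule splits by letter class: vowels +4, consonants +9.
For nurse: n(cons)+9=w, u(vowel)+4=y, r(cons)+9=a, s(cons)+9=b, e(vowel)+4=i.

wyabi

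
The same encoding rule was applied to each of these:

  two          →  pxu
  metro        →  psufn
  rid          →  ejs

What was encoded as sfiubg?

father

The output letters match the input read backwards, each shifted +1: two reversed is owt. The word is reversed, then every letter is shifted forward by 1.
Decoding sfiubg: shift back: s−1=r, f−1=e, i−1=h, u−1=t, b−1=a, g−1=f → rehtaf; then reverse → father.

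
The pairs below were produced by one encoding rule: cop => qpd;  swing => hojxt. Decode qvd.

cup

Two steps: reverse the string, then apply a Caesar shift of +1.
Decoding qvd: shift back: q−1=p, v−1=u, d−1=c → puc; then reverse → cup.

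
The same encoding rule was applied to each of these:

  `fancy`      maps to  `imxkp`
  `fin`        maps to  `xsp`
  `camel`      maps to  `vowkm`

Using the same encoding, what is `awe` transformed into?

ogk

The output letters match the input read backwards, each shifted +10: fancy reversed is ycnaf. Two steps: reverse the string, then apply a Caesar shift of +10.
Applying it to awe: reverse → ewa; then shift: e+10=o, w+10=g, a+10=k.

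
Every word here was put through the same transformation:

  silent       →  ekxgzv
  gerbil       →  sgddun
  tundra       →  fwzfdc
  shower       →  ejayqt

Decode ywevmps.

Shifts by position in silent: pos 0: s→e (+12), pos 1: i→k (+2), pos 2: l→x (+12), pos 3: e→g (+2) — repeating every 2. The shifts repeat in a cycle of length 2: positions 0,1,… shift by +12, +2, then the pattern repeats.
Decoding ywevmps: y−12=m, w−2=u, e−12=s, v−2=t, m−12=a, p−2=n, s−12=g.

mustang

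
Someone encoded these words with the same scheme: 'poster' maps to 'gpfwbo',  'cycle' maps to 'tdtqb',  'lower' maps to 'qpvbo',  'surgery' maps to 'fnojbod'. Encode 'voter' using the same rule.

Each letter's alphabet position (a=0..z=25) is mapped through 17·x+11 mod 26 — an affine cipher.
Applying it to voter: v(21)→17·21+11≡4=e; o(14)→17·14+11≡15=p; t(19)→17·19+11≡22=w; e(4)→17·4+11≡1=b; r(17)→17·17+11≡14=o (all mod 26).

epwbo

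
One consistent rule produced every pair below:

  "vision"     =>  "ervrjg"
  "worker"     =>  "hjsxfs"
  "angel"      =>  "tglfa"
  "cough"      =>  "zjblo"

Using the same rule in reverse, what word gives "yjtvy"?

v(21)→e(4) and i(8)→r(17) fit y≡3x+19 (mod 26); the inverse of 3 mod 26 is 9. Each letter's alphabet position (a=0..z=25) is mapped through 3·x+19 mod 26 — an affine cipher.
Undoing it on yjtvy: y(24)→9·(24−19)≡19=t; j(9)→9·(9−19)≡14=o; t(19)→9·(19−19)≡0=a; v(21)→9·(21−19)≡18=s; y(24)→9·(24−19)≡19=t (all mod 26).

toast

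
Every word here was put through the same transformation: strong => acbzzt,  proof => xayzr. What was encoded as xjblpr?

parade

Letter i (0-indexed) is shifted by i+8, so successive shifts are 8, 9, 10, ….
Reversing it on xjblpr: x−8=p, j−9=a, b−10=r, l−11=a, p−12=d, r−13=e.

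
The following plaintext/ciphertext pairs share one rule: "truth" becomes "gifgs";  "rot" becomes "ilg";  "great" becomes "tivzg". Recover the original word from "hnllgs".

Letters are reflected about the middle of the alphabet (position → 25−position): Atbash.
Undoing it on hnllgs: h↔s, n↔m, l↔o, l↔o, g↔t, s↔h.

smooth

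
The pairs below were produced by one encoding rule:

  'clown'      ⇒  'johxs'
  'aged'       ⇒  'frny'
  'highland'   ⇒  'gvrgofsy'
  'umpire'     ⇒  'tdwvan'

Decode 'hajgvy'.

orchid

c(2)→j(9) and l(11)→o(14) fit y≡15x+5 (mod 26); the inverse of 15 mod 26 is 7. Each letter's alphabet position (a=0..z=25) is mapped through 15·x+5 mod 26 — an affine cipher.
Decoding hajgvy: h(7)→7·(7−5)≡14=o; a(0)→7·(0−5)≡17=r; j(9)→7·(9−5)≡2=c; g(6)→7·(6−5)≡7=h; v(21)→7·(21−5)≡8=i; y(24)→7·(24−5)≡3=d (all mod 26).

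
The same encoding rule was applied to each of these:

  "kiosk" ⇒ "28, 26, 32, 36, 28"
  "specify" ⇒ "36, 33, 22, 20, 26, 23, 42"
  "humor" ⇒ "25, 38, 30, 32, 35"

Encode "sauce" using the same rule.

k is letter #11 and maps to 28: an offset of 17. Each letter is replaced by its alphabet position (a=1..z=26) + 17.
For sauce: s=19→36, a=1→18, u=21→38, c=3→20, e=5→22.

36, 18, 38, 20, 22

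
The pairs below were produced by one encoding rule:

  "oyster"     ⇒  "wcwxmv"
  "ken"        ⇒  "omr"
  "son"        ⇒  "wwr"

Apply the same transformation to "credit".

gvmhqx

The rule splits by letter class: vowels +8, consonants +4.
Applying it to credit: c(cons)+4=g, r(cons)+4=v, e(vowel)+8=m, d(cons)+4=h, i(vowel)+8=q, t(cons)+4=x.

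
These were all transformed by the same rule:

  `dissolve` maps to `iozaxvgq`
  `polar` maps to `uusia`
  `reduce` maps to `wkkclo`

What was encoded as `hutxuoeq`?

complete

In dissolve: d→i is +5, i→o is +6, s→z is +7, s→a is +8 — the shift increases by 1 each position. Letter i (0-indexed) is shifted by i+5, so successive shifts are 5, 6, 7, ….
Decoding hutxuoeq: h−5=c, u−6=o, t−7=m, x−8=p, u−9=l, o−10=e, e−11=t, q−12=e.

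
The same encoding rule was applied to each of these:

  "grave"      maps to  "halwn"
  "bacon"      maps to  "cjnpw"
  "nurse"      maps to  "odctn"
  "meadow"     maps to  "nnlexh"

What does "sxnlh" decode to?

Shifts by position in grave: pos 0: g→h (+1), pos 1: r→a (+9), pos 2: a→l (+11), pos 3: v→w (+1), pos 4: e→n (+9) — repeating every 3. A repeating key of period 3 is used — shifts +1, +9, +11 over and over.
Undoing it on sxnlh: s−1=r, x−9=o, n−11=c, l−1=k, h−9=y.

rocky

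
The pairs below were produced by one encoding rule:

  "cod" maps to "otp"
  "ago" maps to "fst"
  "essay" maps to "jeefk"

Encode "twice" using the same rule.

The shift depends on letter class: consonant c→o is +12, but vowel o→t is +5. The rule splits by letter class: vowels +5, consonants +12.
On twice: t(cons)+12=f, w(cons)+12=i, i(vowel)+5=n, c(cons)+12=o, e(vowel)+5=j.

finoj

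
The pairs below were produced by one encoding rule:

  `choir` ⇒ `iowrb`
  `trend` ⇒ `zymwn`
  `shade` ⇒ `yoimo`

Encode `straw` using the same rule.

yazjg

Each letter shifts forward by (position + 6), i.e. 6, 7, 8, … — the shift grows by one for each successive letter.
On straw: s+6=y, t+7=a, r+8=z, a+9=j, w+10=g.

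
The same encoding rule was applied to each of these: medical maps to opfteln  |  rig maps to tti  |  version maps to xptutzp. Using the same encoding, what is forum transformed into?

The shift depends on letter class: consonant m→o is +2, but vowel e→p is +11. Two shifts are in play — +11 for a/e/i/o/u, +2 for every other letter.
On forum: f(cons)+2=h, o(vowel)+11=z, r(cons)+2=t, u(vowel)+11=f, m(cons)+2=o.

hztfo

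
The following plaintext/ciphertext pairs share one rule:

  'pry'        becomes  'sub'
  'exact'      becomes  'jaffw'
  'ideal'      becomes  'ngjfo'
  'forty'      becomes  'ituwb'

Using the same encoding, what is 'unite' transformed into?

zqnwj

The shift depends on letter class: consonant p→s is +3, but vowel e→j is +5. The rule splits by letter class: vowels +5, consonants +3.
For unite: u(vowel)+5=z, n(cons)+3=q, i(vowel)+5=n, t(cons)+3=w, e(vowel)+5=j.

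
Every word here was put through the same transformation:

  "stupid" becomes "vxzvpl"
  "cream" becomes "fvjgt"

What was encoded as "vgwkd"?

screw

In stupid: s→v is +3, t→x is +4, u→z is +5, p→v is +6 — the shift increases by 1 each position. The shift increases by 1 at each position, starting from +3: 3, 4, 5, ….
Undoing it on vgwkd: v−3=s, g−4=c, w−5=r, k−6=e, d−7=w.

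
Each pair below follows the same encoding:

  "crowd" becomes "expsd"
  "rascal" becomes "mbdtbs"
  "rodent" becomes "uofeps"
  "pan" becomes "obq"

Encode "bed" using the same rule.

The output letters match the input read backwards, each shifted +1: crowd reversed is dworc. The word is reversed, then every letter is shifted forward by 1.
On bed: reverse → deb; then shift: d+1=e, e+1=f, b+1=c.

efc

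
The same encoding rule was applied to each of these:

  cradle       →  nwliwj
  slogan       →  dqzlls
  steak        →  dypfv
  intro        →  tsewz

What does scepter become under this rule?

Shifts by position in cradle: pos 0: c→n (+11), pos 1: r→w (+5), pos 2: a→l (+11), pos 3: d→i (+5) — repeating every 2. The shifts repeat in a cycle of length 2: positions 0,1,… shift by +11, +5, then the pattern repeats.
For scepter: s+11=d, c+5=h, e+11=p, p+5=u, t+11=e, e+5=j, r+11=c.

dhpuejc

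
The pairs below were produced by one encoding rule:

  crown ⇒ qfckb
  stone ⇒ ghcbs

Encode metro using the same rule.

Compare letters: c→q is +14, r→f is +14, o→c is +14 — a constant shift. Each letter is shifted forward by 14 in the alphabet (a Caesar shift of +14).
For metro: m+14=a, e+14=s, t+14=h, r+14=f, o+14=c.

ashfc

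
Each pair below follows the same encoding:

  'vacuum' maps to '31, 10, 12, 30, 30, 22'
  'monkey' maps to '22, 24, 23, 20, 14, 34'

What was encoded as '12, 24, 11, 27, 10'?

cobra

v is letter #22 and maps to 31: an offset of 9. Each letter is replaced by its alphabet position (a=1..z=26) + 9.
Reversing it on 12, 24, 11, 27, 10: 12→(12−9)÷1=3=c, 24→(24−9)÷1=15=o, 11→(11−9)÷1=2=b, 27→(27−9)÷1=18=r, 10→(10−9)÷1=1=a.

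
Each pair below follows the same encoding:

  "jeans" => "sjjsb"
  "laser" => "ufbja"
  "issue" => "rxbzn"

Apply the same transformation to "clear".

lqnfa

Shifts by position in jeans: pos 0: j→s (+9), pos 1: e→j (+5), pos 2: a→j (+9), pos 3: n→s (+5) — repeating every 2. It's a Vigenère-style cipher with numeric key [9,5]: position i shifts by key[i mod 2].
On clear: c+9=l, l+5=q, e+9=n, a+5=f, r+9=a.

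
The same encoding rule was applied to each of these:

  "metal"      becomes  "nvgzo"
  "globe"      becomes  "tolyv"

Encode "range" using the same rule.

izmtv

Each pair mirrors across the alphabet (m↔n, e↔v, t↔g): positions sum to 25. Each letter is replaced by its mirror in the alphabet: a↔z, b↔y, c↔x, and so on (the Atbash cipher).
Applying it to range: r↔i, a↔z, n↔m, g↔t, e↔v.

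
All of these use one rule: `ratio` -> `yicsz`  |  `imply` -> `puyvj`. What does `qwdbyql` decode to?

journey

In ratio: r→y is +7, a→i is +8, t→c is +9, i→s is +10 — the shift increases by 1 each position. Each letter shifts forward by (position + 7), i.e. 7, 8, 9, … — the shift grows by one for each successive letter.
Undoing it on qwdbyql: q−7=j, w−8=o, d−9=u, b−10=r, y−11=n, q−12=e, l−13=y.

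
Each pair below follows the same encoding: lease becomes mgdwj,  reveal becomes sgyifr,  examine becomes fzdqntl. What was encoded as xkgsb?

widow

The shift increases by 1 at each position, starting from +1: 1, 2, 3, ….
Reversing it on xkgsb: x−1=w, k−2=i, g−3=d, s−4=o, b−5=w.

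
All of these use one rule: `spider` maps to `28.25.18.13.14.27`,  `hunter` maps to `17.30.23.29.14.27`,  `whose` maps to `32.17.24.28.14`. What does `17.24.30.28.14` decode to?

Each letter is replaced by its alphabet position (a=1..z=26) + 9.
Decoding 17.24.30.28.14: 17→(17−9)÷1=8=h, 24→(24−9)÷1=15=o, 30→(30−9)÷1=21=u, 28→(28−9)÷1=19=s, 14→(14−9)÷1=5=e.

house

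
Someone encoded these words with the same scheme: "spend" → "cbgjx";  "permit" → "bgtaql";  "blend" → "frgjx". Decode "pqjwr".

s(18)→c(2) and p(15)→b(1) fit y≡9x+22 (mod 26); the inverse of 9 mod 26 is 3. This is an affine cipher: with a=0,…,z=25, each position x becomes (9x+22) mod 26.
Undoing it on pqjwr: p(15)→3·(15−22)≡5=f; q(16)→3·(16−22)≡8=i; j(9)→3·(9−22)≡13=n; w(22)→3·(22−22)≡0=a; r(17)→3·(17−22)≡11=l (all mod 26).

final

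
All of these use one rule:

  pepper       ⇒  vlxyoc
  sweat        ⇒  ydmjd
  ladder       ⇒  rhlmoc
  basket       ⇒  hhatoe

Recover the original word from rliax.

In pepper: p→v is +6, e→l is +7, p→x is +8, p→y is +9 — the shift increases by 1 each position. Each letter shifts forward by (position + 6), i.e. 6, 7, 8, … — the shift grows by one for each successive letter.
Undoing it on rliax: r−6=l, l−7=e, i−8=a, a−9=r, x−10=n.

learn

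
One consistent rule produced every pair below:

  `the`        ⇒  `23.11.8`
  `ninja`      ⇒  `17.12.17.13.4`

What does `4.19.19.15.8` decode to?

t is letter #20 and maps to 23: an offset of 3. Each letter is replaced by its alphabet position (a=1..z=26) + 3.
Reversing it on 4.19.19.15.8: 4→(4−3)÷1=1=a, 19→(19−3)÷1=16=p, 19→(19−3)÷1=16=p, 15→(15−3)÷1=12=l, 8→(8−3)÷1=5=e.

apple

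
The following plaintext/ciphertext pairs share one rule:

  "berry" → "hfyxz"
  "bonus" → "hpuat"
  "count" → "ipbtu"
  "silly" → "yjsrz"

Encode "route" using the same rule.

Shifts by position in berry: pos 0: b→h (+6), pos 1: e→f (+1), pos 2: r→y (+7), pos 3: r→x (+6), pos 4: y→z (+1) — repeating every 3. A repeating key of period 3 is used — shifts +6, +1, +7 over and over.
On route: r+6=x, o+1=p, u+7=b, t+6=z, e+1=f.

xpbzf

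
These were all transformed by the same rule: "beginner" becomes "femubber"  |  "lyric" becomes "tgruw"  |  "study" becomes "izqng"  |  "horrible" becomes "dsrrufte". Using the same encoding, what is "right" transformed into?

rumdz

Treating letters as 0–25, the rule is x ↦ 17x + 14 (mod 26).
Applying it to right: r(17)→17·17+14≡17=r; i(8)→17·8+14≡20=u; g(6)→17·6+14≡12=m; h(7)→17·7+14≡3=d; t(19)→17·19+14≡25=z (all mod 26).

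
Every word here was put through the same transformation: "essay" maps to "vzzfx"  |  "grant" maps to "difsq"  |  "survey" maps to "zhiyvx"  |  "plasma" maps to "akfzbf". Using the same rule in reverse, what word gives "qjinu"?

torch

e(4)→v(21) and s(18)→z(25) fit y≡17x+5 (mod 26); the inverse of 17 mod 26 is 23. This is an affine cipher: with a=0,…,z=25, each position x becomes (17x+5) mod 26.
Undoing it on qjinu: q(16)→23·(16−5)≡19=t; j(9)→23·(9−5)≡14=o; i(8)→23·(8−5)≡17=r; n(13)→23·(13−5)≡2=c; u(20)→23·(20−5)≡7=h (all mod 26).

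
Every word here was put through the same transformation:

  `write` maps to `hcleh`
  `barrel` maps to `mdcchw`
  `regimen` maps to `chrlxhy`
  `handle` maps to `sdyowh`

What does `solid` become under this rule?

The shift depends on letter class: consonant w→h is +11, but vowel i→l is +3. Two shifts are in play — +3 for a/e/i/o/u, +11 for every other letter.
For solid: s(cons)+11=d, o(vowel)+3=r, l(cons)+11=w, i(vowel)+3=l, d(cons)+11=o.

drwlo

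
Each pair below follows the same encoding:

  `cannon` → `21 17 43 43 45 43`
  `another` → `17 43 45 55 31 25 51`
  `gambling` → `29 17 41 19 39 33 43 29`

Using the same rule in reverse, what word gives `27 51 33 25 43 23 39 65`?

friendly

c(#3)→21 and a(#1)→17: differences scale by 2, so n = 2·pos + 15. The formula is n = 2×(alphabet index, a=1) + 15.
Decoding 27 51 33 25 43 23 39 65: 27→(27−15)÷2=6=f, 51→(51−15)÷2=18=r, 33→(33−15)÷2=9=i, 25→(25−15)÷2=5=e, 43→(43−15)÷2=14=n, 23→(23−15)÷2=4=d, 39→(39−15)÷2=12=l, 65→(65−15)÷2=25=y.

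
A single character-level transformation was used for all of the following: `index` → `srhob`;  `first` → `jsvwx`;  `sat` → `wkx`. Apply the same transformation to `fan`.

jkr

Vowels shift forward by 10 and consonants shift forward by 4.
On fan: f(cons)+4=j, a(vowel)+10=k, n(cons)+4=r.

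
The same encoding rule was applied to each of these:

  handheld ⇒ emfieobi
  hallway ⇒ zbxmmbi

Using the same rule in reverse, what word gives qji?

hip

The output letters match the input read backwards, each shifted +1: handheld reversed is dlehdnah. The word is reversed, then every letter is shifted forward by 1.
Reversing it on qji: shift back: q−1=p, j−1=i, i−1=h → pih; then reverse → hip.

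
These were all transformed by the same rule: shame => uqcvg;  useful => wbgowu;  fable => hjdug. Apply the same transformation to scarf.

ulcah

Shifts by position in shame: pos 0: s→u (+2), pos 1: h→q (+9), pos 2: a→c (+2), pos 3: m→v (+9) — repeating every 2. It's a Vigenère-style cipher with numeric key [2,9]: position i shifts by key[i mod 2].
For scarf: s+2=u, c+9=l, a+2=c, r+9=a, f+2=h.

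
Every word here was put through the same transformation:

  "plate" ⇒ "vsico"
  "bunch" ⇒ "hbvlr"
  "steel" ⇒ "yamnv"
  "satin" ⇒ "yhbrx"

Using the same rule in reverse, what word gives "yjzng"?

screw

In plate: p→v is +6, l→s is +7, a→i is +8, t→c is +9 — the shift increases by 1 each position. Each letter shifts forward by (position + 6), i.e. 6, 7, 8, … — the shift grows by one for each successive letter.
Reversing it on yjzng: y−6=s, j−7=c, z−8=r, n−9=e, g−10=w.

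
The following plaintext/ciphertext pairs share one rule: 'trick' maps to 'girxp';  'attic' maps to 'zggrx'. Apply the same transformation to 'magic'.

nztrx

Each pair mirrors across the alphabet (t↔g, r↔i, i↔r): positions sum to 25. Letters are reflected about the middle of the alphabet (position → 25−position): Atbash.
For magic: m↔n, a↔z, g↔t, i↔r, c↔x.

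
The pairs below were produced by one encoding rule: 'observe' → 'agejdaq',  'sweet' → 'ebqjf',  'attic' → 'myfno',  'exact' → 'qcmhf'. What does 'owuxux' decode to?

crisis

Shifts by position in observe: pos 0: o→a (+12), pos 1: b→g (+5), pos 2: s→e (+12), pos 3: e→j (+5) — repeating every 2. The shifts repeat in a cycle of length 2: positions 0,1,… shift by +12, +5, then the pattern repeats.
Decoding owuxux: o−12=c, w−5=r, u−12=i, x−5=s, u−12=i, x−5=s.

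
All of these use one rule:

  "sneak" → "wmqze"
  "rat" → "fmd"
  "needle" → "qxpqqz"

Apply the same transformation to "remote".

The output letters match the input read backwards, each shifted +12: sneak reversed is kaens. Read the word backwards and shift each letter +12.
On remote: reverse → etomer; then shift: e+12=q, t+12=f, o+12=a, m+12=y, e+12=q, r+12=d.

qfayqd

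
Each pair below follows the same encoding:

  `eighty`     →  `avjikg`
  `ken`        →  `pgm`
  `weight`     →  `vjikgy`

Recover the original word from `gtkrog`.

Read the word backwards and shift each letter +2.
Decoding gtkrog: shift back: g−2=e, t−2=r, k−2=i, r−2=p, o−2=m, g−2=e → eripme; then reverse → empire.

empire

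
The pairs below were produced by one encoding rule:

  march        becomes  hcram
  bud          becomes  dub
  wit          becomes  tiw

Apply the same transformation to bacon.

nocab

The word is simply reversed.
On bacon: reverse → nocab.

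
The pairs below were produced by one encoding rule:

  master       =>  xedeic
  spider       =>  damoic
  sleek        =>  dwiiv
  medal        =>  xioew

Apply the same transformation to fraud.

qceyo

The rule splits by letter class: vowels +4, consonants +11.
On fraud: f(cons)+11=q, r(cons)+11=c, a(vowel)+4=e, u(vowel)+4=y, d(cons)+11=o.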